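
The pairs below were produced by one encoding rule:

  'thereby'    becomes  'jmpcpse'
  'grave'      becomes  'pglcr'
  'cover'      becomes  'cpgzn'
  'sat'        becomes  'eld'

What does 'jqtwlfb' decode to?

The output letters match the input read backwards, each shifted +11: thereby reversed is ybereht. Read the word backwards and shift each letter +11.
Decoding jqtwlfb: shift back: j−11=y, q−11=f, t−11=i, w−11=l, l−11=a, f−11=u, b−11=q → yfilauq; then reverse → qualify.

qualify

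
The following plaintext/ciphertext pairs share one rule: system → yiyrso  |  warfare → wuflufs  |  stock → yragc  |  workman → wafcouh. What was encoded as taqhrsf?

s(18)→y(24) and y(24)→i(8) fit y≡19x+20 (mod 26); the inverse of 19 mod 26 is 11. Each letter's alphabet position (a=0..z=25) is mapped through 19·x+20 mod 26 — an affine cipher.
Undoing it on taqhrsf: t(19)→11·(19−20)≡15=p; a(0)→11·(0−20)≡14=o; q(16)→11·(16−20)≡8=i; h(7)→11·(7−20)≡13=n; r(17)→11·(17−20)≡19=t; s(18)→11·(18−20)≡4=e; f(5)→11·(5−20)≡17=r (all mod 26).

pointer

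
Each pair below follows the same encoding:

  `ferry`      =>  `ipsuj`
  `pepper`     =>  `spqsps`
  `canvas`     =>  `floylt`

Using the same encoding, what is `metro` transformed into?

Shifts by position in ferry: pos 0: f→i (+3), pos 1: e→p (+11), pos 2: r→s (+1), pos 3: r→u (+3), pos 4: y→j (+11) — repeating every 3. It's a Vigenère-style cipher with numeric key [3,11,1]: position i shifts by key[i mod 3].
Applying it to metro: m+3=p, e+11=p, t+1=u, r+3=u, o+11=z.

ppuuz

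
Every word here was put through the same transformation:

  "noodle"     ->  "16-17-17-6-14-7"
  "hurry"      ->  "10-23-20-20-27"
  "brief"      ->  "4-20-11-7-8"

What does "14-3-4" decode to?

The number is (letter's place in the alphabet, a=1) + 2.
Undoing it on 14-3-4: 14→(14−2)÷1=12=l, 3→(3−2)÷1=1=a, 4→(4−2)÷1=2=b.

lab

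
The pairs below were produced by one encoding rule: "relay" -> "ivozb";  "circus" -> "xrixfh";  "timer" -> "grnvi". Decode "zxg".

act

Each pair mirrors across the alphabet (r↔i, e↔v, l↔o): positions sum to 25. Each letter is replaced by its mirror in the alphabet: a↔z, b↔y, c↔x, and so on (the Atbash cipher).
Decoding zxg: z↔a, x↔c, g↔t.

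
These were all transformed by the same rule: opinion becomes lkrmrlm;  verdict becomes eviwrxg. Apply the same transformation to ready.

This is the alphabet-reversal cipher (Atbash): a becomes z, b becomes y, etc.
On ready: r↔i, e↔v, a↔z, d↔w, y↔b.

ivzwb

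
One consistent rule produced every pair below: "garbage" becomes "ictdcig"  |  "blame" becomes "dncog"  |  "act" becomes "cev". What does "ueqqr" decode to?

scoop

Compare letters: g→i is +2, a→c is +2, r→t is +2 — a constant shift. Every letter moves 2 places later in the alphabet, wrapping around z→a.
Undoing it on ueqqr: u−2=s, e−2=c, q−2=o, q−2=o, r−2=p.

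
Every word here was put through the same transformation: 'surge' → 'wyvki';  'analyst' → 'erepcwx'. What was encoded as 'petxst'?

Compare letters: s→w is +4, u→y is +4, r→v is +4 — a constant shift. This is a Caesar cipher with shift 4.
Reversing it on petxst: p−4=l, e−4=a, t−4=p, x−4=t, s−4=o, t−4=p.

laptop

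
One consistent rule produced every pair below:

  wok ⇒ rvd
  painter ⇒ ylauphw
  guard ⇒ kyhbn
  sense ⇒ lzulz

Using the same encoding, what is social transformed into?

shpjvz

Read the word backwards and shift each letter +7.
On social: reverse → laicos; then shift: l+7=s, a+7=h, i+7=p, c+7=j, o+7=v, s+7=z.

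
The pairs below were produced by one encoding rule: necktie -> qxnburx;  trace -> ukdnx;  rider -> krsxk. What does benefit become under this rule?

n(13)→q(16) and e(4)→x(23) fit y≡5x+3 (mod 26); the inverse of 5 mod 26 is 21. Treating letters as 0–25, the rule is x ↦ 5x + 3 (mod 26).
On benefit: b(1)→5·1+3≡8=i; e(4)→5·4+3≡23=x; n(13)→5·13+3≡16=q; e(4)→5·4+3≡23=x; f(5)→5·5+3≡2=c; i(8)→5·8+3≡17=r; t(19)→5·19+3≡20=u (all mod 26).

ixqxcru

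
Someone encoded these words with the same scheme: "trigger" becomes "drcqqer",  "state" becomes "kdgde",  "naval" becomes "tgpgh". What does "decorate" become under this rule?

lesmrgde

t(19)→d(3) and r(17)→r(17) fit y≡19x+6 (mod 26); the inverse of 19 mod 26 is 11. Each letter's alphabet position (a=0..z=25) is mapped through 19·x+6 mod 26 — an affine cipher.
On decorate: d(3)→19·3+6≡11=l; e(4)→19·4+6≡4=e; c(2)→19·2+6≡18=s; o(14)→19·14+6≡12=m; r(17)→19·17+6≡17=r; a(0)→19·0+6≡6=g; t(19)→19·19+6≡3=d; e(4)→19·4+6≡4=e (all mod 26).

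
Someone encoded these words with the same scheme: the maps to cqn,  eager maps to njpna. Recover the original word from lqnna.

Each letter is shifted forward by 9 in the alphabet (a Caesar shift of +9).
Reversing it on lqnna: l−9=c, q−9=h, n−9=e, n−9=e, a−9=r.

cheer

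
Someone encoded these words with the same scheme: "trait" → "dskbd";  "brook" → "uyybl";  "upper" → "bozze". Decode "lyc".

Two steps: reverse the string, then apply a Caesar shift of +10.
Undoing it on lyc: shift back: l−10=b, y−10=o, c−10=s → bos; then reverse → sob.

sob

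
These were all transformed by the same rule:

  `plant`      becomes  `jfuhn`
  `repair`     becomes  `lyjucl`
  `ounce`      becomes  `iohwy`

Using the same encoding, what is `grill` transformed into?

Compare letters: p→j is +20, l→f is +20, a→u is +20 — a constant shift. Every letter moves 20 places later in the alphabet, wrapping around z→a.
Applying it to grill: g+20=a, r+20=l, i+20=c, l+20=f, l+20=f.

alcff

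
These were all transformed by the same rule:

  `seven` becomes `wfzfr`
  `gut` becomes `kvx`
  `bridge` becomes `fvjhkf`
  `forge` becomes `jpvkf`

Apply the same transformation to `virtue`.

zjvxvf

The shift depends on letter class: consonant s→w is +4, but vowel e→f is +1. Vowels shift forward by 1 and consonants shift forward by 4.
On virtue: v(cons)+4=z, i(vowel)+1=j, r(cons)+4=v, t(cons)+4=x, u(vowel)+1=v, e(vowel)+1=f.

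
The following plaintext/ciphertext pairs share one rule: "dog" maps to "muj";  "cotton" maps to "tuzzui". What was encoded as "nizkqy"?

The output letters match the input read backwards, each shifted +6: dog reversed is god. The word is reversed, then every letter is shifted forward by 6.
Reversing it on nizkqy: shift back: n−6=h, i−6=c, z−6=t, k−6=e, q−6=k, y−6=s → hcteks; then reverse → sketch.

sketch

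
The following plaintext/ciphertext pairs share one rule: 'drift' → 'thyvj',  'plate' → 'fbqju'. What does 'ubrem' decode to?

Every letter moves 16 places later in the alphabet, wrapping around z→a.
Decoding ubrem: u−16=e, b−16=l, r−16=b, e−16=o, m−16=w.

elbow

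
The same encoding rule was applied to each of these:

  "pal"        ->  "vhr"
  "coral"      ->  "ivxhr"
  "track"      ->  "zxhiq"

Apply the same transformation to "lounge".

The rule splits by letter class: vowels +7, consonants +6.
On lounge: l(cons)+6=r, o(vowel)+7=v, u(vowel)+7=b, n(cons)+6=t, g(cons)+6=m, e(vowel)+7=l.

rvbtml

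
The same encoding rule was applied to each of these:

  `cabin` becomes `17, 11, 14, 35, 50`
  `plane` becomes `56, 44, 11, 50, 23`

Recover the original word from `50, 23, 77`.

new

Each letter becomes 3×(its alphabet position, a=1..z=26) + 8.
Undoing it on 50, 23, 77: 50→(50−8)÷3=14=n, 23→(23−8)÷3=5=e, 77→(77−8)÷3=23=w.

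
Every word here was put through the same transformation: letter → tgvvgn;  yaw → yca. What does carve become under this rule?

The output letters match the input read backwards, each shifted +2: letter reversed is rettel. The word is reversed, then every letter is shifted forward by 2.
On carve: reverse → evrac; then shift: e+2=g, v+2=x, r+2=t, a+2=c, c+2=e.

gxtce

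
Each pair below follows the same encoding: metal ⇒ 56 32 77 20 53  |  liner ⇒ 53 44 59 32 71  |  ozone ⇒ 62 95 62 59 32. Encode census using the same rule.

m(#13)→56 and e(#5)→32: differences scale by 3, so n = 3·pos + 17. The formula is n = 3×(alphabet index, a=1) + 17.
For census: c=3→26, e=5→32, n=14→59, s=19→74, u=21→80, s=19→74.

26 32 59 74 80 74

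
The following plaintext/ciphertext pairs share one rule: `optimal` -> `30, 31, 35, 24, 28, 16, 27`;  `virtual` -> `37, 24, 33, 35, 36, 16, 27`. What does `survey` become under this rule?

o is letter #15 and maps to 30: an offset of 15. The number is (letter's place in the alphabet, a=1) + 15.
For survey: s=19→34, u=21→36, r=18→33, v=22→37, e=5→20, y=25→40.

34, 36, 33, 37, 20, 40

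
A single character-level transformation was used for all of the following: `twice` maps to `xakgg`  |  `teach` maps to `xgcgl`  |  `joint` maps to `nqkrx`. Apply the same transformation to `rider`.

vkhgv

The shift depends on letter class: consonant t→x is +4, but vowel i→k is +2. The rule splits by letter class: vowels +2, consonants +4.
On rider: r(cons)+4=v, i(vowel)+2=k, d(cons)+4=h, e(vowel)+2=g, r(cons)+4=v.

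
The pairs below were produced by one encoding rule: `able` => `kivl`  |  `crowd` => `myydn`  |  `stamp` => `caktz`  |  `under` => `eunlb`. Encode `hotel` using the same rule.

rvdlv

It's a Vigenère-style cipher with numeric key [10,7]: position i shifts by key[i mod 2].
For hotel: h+10=r, o+7=v, t+10=d, e+7=l, l+10=v.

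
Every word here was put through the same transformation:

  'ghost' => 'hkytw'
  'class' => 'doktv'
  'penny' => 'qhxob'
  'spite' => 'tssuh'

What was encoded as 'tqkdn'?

Shifts by position in ghost: pos 0: g→h (+1), pos 1: h→k (+3), pos 2: o→y (+10), pos 3: s→t (+1), pos 4: t→w (+3) — repeating every 3. The shifts repeat in a cycle of length 3: positions 0,1,… shift by +1, +3, +10, then the pattern repeats.
Reversing it on tqkdn: t−1=s, q−3=n, k−10=a, d−1=c, n−3=k.

snack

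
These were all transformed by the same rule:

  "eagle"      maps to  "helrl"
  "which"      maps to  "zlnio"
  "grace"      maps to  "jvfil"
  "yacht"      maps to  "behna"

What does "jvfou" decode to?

The shift increases by 1 at each position, starting from +3: 3, 4, 5, ….
Undoing it on jvfou: j−3=g, v−4=r, f−5=a, o−6=i, u−7=n.

grain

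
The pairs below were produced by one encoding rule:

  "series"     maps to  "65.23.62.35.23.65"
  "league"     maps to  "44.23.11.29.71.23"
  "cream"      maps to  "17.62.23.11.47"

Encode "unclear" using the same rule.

71.50.17.44.23.11.62

s(#19)→65 and e(#5)→23: differences scale by 3, so n = 3·pos + 8. Each letter becomes 3×(its alphabet position, a=1..z=26) + 8.
For unclear: u=21→71, n=14→50, c=3→17, l=12→44, e=5→23, a=1→11, r=18→62.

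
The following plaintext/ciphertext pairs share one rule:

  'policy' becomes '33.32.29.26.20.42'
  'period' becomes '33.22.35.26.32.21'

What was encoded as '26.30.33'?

imp

p is letter #16 and maps to 33: an offset of 17. Letters become their 1-based position plus 17 (so a→18, b→19, …).
Decoding 26.30.33: 26→(26−17)÷1=9=i, 30→(30−17)÷1=13=m, 33→(33−17)÷1=16=p.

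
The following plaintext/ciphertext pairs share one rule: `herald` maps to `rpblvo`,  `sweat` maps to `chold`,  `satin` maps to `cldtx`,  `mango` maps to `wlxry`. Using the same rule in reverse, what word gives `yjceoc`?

oyster

Shifts by position in herald: pos 0: h→r (+10), pos 1: e→p (+11), pos 2: r→b (+10), pos 3: a→l (+11) — repeating every 2. A repeating key of period 2 is used — shifts +10, +11 over and over.
Undoing it on yjceoc: y−10=o, j−11=y, c−10=s, e−11=t, o−10=e, c−11=r.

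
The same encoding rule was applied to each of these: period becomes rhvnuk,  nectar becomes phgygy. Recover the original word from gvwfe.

Each letter shifts forward by (position + 2), i.e. 2, 3, 4, … — the shift grows by one for each successive letter.
Decoding gvwfe: g−2=e, v−3=s, w−4=s, f−5=a, e−6=y.

essay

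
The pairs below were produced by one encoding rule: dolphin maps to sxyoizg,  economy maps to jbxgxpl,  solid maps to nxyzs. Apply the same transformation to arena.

Each letter's alphabet position (a=0..z=25) is mapped through 17·x+19 mod 26 — an affine cipher.
On arena: a(0)→17·0+19≡19=t; r(17)→17·17+19≡22=w; e(4)→17·4+19≡9=j; n(13)→17·13+19≡6=g; a(0)→17·0+19≡19=t (all mod 26).

twjgt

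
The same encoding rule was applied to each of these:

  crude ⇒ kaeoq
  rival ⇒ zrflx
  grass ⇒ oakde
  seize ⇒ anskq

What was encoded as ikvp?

able

In crude: c→k is +8, r→a is +9, u→e is +10, d→o is +11 — the shift increases by 1 each position. Letter i (0-indexed) is shifted by i+8, so successive shifts are 8, 9, 10, ….
Decoding ikvp: i−8=a, k−9=b, v−10=l, p−11=e.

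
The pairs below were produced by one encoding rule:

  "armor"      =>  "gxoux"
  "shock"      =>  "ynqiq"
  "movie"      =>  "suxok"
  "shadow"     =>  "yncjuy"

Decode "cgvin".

watch

Shifts by position in armor: pos 0: a→g (+6), pos 1: r→x (+6), pos 2: m→o (+2), pos 3: o→u (+6), pos 4: r→x (+6) — repeating every 3. The shifts repeat in a cycle of length 3: positions 0,1,… shift by +6, +6, +2, then the pattern repeats.
Undoing it on cgvin: c−6=w, g−6=a, v−2=t, i−6=c, n−6=h.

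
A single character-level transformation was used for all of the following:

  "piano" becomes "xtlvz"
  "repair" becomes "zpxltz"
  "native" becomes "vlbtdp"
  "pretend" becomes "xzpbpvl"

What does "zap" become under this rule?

The shift depends on letter class: consonant p→x is +8, but vowel i→t is +11. Two shifts are in play — +11 for a/e/i/o/u, +8 for every other letter.
Applying it to zap: z(cons)+8=h, a(vowel)+11=l, p(cons)+8=x.

hlx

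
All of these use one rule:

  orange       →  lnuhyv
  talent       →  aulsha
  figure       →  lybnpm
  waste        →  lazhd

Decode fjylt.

The output letters match the input read backwards, each shifted +7: orange reversed is egnaro. Two steps: reverse the string, then apply a Caesar shift of +7.
Decoding fjylt: shift back: f−7=y, j−7=c, y−7=r, l−7=e, t−7=m → ycrem; then reverse → mercy.

mercy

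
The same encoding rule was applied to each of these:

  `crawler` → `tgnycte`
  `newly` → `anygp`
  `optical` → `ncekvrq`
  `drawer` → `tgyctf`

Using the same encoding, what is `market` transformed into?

The output letters match the input read backwards, each shifted +2: crawler reversed is relwarc. Two steps: reverse the string, then apply a Caesar shift of +2.
On market: reverse → tekram; then shift: t+2=v, e+2=g, k+2=m, r+2=t, a+2=c, m+2=o.

vgmtco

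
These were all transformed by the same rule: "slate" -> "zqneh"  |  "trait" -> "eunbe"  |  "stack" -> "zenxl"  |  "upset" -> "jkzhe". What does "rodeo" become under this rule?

ufchf

s(18)→z(25) and l(11)→q(16) fit y≡5x+13 (mod 26); the inverse of 5 mod 26 is 21. Each letter's alphabet position (a=0..z=25) is mapped through 5·x+13 mod 26 — an affine cipher.
Applying it to rodeo: r(17)→5·17+13≡20=u; o(14)→5·14+13≡5=f; d(3)→5·3+13≡2=c; e(4)→5·4+13≡7=h; o(14)→5·14+13≡5=f (all mod 26).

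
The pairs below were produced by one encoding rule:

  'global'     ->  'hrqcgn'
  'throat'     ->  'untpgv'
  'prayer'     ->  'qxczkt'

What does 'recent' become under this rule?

The shifts repeat in a cycle of length 3: positions 0,1,… shift by +1, +6, +2, then the pattern repeats.
On recent: r+1=s, e+6=k, c+2=e, e+1=f, n+6=t, t+2=v.

skeftv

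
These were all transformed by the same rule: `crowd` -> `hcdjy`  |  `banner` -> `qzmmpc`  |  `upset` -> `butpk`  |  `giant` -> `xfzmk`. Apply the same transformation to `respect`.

cptuphk

c(2)→h(7) and r(17)→c(2) fit y≡17x+25 (mod 26); the inverse of 17 mod 26 is 23. Treating letters as 0–25, the rule is x ↦ 17x + 25 (mod 26).
Applying it to respect: r(17)→17·17+25≡2=c; e(4)→17·4+25≡15=p; s(18)→17·18+25≡19=t; p(15)→17·15+25≡20=u; e(4)→17·4+25≡15=p; c(2)→17·2+25≡7=h; t(19)→17·19+25≡10=k (all mod 26).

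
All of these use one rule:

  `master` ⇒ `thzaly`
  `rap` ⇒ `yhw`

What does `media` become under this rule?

tlkph

Compare letters: m→t is +7, a→h is +7, s→z is +7 — a constant shift. Every letter moves 7 places later in the alphabet, wrapping around z→a.
Applying it to media: m+7=t, e+7=l, d+7=k, i+7=p, a+7=h.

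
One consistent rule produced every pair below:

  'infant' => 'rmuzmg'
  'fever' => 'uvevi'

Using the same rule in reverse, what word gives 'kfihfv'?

Each pair mirrors across the alphabet (i↔r, n↔m, f↔u): positions sum to 25. This is the alphabet-reversal cipher (Atbash): a becomes z, b becomes y, etc.
Undoing it on kfihfv: k↔p, f↔u, i↔r, h↔s, f↔u, v↔e.

pursue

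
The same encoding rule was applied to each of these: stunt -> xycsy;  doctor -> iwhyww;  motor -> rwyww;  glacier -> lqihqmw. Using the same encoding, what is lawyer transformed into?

qibdmw

The shift depends on letter class: consonant s→x is +5, but vowel u→c is +8. The rule splits by letter class: vowels +8, consonants +5.
On lawyer: l(cons)+5=q, a(vowel)+8=i, w(cons)+5=b, y(cons)+5=d, e(vowel)+8=m, r(cons)+5=w.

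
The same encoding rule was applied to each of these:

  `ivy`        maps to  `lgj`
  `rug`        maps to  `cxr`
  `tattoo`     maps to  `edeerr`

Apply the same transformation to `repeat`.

chahde

The shift depends on letter class: consonant v→g is +11, but vowel i→l is +3. The rule splits by letter class: vowels +3, consonants +11.
On repeat: r(cons)+11=c, e(vowel)+3=h, p(cons)+11=a, e(vowel)+3=h, a(vowel)+3=d, t(cons)+11=e.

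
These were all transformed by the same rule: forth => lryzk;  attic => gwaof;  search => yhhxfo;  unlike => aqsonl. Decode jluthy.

dinner

The shifts repeat in a cycle of length 3: positions 0,1,… shift by +6, +3, +7, then the pattern repeats.
Reversing it on jluthy: j−6=d, l−3=i, u−7=n, t−6=n, h−3=e, y−7=r.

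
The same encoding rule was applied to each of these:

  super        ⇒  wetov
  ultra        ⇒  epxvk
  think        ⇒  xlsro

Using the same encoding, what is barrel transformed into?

fkvvop

The shift depends on letter class: consonant s→w is +4, but vowel u→e is +10. Vowels shift forward by 10 and consonants shift forward by 4.
For barrel: b(cons)+4=f, a(vowel)+10=k, r(cons)+4=v, r(cons)+4=v, e(vowel)+10=o, l(cons)+4=p.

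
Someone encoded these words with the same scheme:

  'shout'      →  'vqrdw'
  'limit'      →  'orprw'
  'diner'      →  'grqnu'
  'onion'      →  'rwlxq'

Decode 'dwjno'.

angel

Shifts by position in shout: pos 0: s→v (+3), pos 1: h→q (+9), pos 2: o→r (+3), pos 3: u→d (+9) — repeating every 2. The shifts repeat in a cycle of length 2: positions 0,1,… shift by +3, +9, then the pattern repeats.
Decoding dwjno: d−3=a, w−9=n, j−3=g, n−9=e, o−3=l.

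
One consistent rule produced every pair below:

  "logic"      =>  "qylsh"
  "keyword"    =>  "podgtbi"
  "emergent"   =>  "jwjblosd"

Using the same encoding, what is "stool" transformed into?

A repeating key of period 2 is used — shifts +5, +10 over and over.
For stool: s+5=x, t+10=d, o+5=t, o+10=y, l+5=q.

xdtyq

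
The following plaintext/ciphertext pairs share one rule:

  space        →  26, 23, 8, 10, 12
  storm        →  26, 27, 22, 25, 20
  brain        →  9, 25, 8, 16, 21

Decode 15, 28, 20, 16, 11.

The number is (letter's place in the alphabet, a=1) + 7.
Undoing it on 15, 28, 20, 16, 11: 15→(15−7)÷1=8=h, 28→(28−7)÷1=21=u, 20→(20−7)÷1=13=m, 16→(16−7)÷1=9=i, 11→(11−7)÷1=4=d.

humid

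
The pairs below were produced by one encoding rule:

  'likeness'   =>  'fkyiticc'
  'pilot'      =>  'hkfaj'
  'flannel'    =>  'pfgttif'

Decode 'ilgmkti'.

examine

l(11)→f(5) and i(8)→k(10) fit y≡7x+6 (mod 26); the inverse of 7 mod 26 is 15. Each letter's alphabet position (a=0..z=25) is mapped through 7·x+6 mod 26 — an affine cipher.
Undoing it on ilgmkti: i(8)→15·(8−6)≡4=e; l(11)→15·(11−6)≡23=x; g(6)→15·(6−6)≡0=a; m(12)→15·(12−6)≡12=m; k(10)→15·(10−6)≡8=i; t(19)→15·(19−6)≡13=n; i(8)→15·(8−6)≡4=e (all mod 26).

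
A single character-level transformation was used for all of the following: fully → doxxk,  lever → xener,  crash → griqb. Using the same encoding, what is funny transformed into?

f(5)→d(3) and u(20)→o(14) fit y≡25x+8 (mod 26); the inverse of 25 mod 26 is 25. This is an affine cipher: with a=0,…,z=25, each position x becomes (25x+8) mod 26.
For funny: f(5)→25·5+8≡3=d; u(20)→25·20+8≡14=o; n(13)→25·13+8≡21=v; n(13)→25·13+8≡21=v; y(24)→25·24+8≡10=k (all mod 26).

dovvk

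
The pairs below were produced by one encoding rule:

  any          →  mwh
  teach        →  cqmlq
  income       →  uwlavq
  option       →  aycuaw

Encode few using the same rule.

oqf

The shift depends on letter class: consonant n→w is +9, but vowel a→m is +12. Two shifts are in play — +12 for a/e/i/o/u, +9 for every other letter.
For few: f(cons)+9=o, e(vowel)+12=q, w(cons)+9=f.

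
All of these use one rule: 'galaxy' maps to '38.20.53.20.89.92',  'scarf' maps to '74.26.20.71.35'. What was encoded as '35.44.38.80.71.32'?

figure

The formula is n = 3×(alphabet index, a=1) + 17.
Undoing it on 35.44.38.80.71.32: 35→(35−17)÷3=6=f, 44→(44−17)÷3=9=i, 38→(38−17)÷3=7=g, 80→(80−17)÷3=21=u, 71→(71−17)÷3=18=r, 32→(32−17)÷3=5=e.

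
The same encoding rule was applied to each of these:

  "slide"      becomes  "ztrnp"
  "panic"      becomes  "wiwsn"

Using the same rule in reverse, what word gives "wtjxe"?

The shift increases by 1 at each position, starting from +7: 7, 8, 9, ….
Reversing it on wtjxe: w−7=p, t−8=l, j−9=a, x−10=n, e−11=t.

plant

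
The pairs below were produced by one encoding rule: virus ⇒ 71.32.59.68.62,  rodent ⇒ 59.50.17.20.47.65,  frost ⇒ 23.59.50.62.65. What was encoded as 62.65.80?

v(#22)→71 and i(#9)→32: differences scale by 3, so n = 3·pos + 5. The formula is n = 3×(alphabet index, a=1) + 5.
Reversing it on 62.65.80: 62→(62−5)÷3=19=s, 65→(65−5)÷3=20=t, 80→(80−5)÷3=25=y.

sty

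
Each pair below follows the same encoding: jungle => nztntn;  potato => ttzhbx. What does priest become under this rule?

twolac

In jungle: j→n is +4, u→z is +5, n→t is +6, g→n is +7 — the shift increases by 1 each position. Letter i (0-indexed) is shifted by i+4, so successive shifts are 4, 5, 6, ….
Applying it to priest: p+4=t, r+5=w, i+6=o, e+7=l, s+8=a, t+9=c.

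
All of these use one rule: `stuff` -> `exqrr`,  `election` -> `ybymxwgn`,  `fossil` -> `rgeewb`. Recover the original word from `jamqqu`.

vacuum

s(18)→e(4) and t(19)→x(23) fit y≡19x+0 (mod 26); the inverse of 19 mod 26 is 11. Each letter's alphabet position (a=0..z=25) is mapped through 19·x+0 mod 26 — an affine cipher.
Decoding jamqqu: j(9)→11·(9−0)≡21=v; a(0)→11·(0−0)≡0=a; m(12)→11·(12−0)≡2=c; q(16)→11·(16−0)≡20=u; q(16)→11·(16−0)≡20=u; u(20)→11·(20−0)≡12=m (all mod 26).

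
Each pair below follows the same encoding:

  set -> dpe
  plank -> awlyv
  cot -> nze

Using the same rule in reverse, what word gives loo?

add

Compare letters: s→d is +11, e→p is +11, t→e is +11 — a constant shift. Every letter moves 11 places later in the alphabet, wrapping around z→a.
Undoing it on loo: l−11=a, o−11=d, o−11=d.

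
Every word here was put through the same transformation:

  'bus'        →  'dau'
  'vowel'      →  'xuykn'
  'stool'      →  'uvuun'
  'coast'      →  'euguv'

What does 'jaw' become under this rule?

The rule splits by letter class: vowels +6, consonants +2.
Applying it to jaw: j(cons)+2=l, a(vowel)+6=g, w(cons)+2=y.

lgy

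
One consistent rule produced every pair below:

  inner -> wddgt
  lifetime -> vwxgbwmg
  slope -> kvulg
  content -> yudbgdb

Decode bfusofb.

i(8)→w(22) and n(13)→d(3) fit y≡17x+16 (mod 26); the inverse of 17 mod 26 is 23. This is an affine cipher: with a=0,…,z=25, each position x becomes (17x+16) mod 26.
Reversing it on bfusofb: b(1)→23·(1−16)≡19=t; f(5)→23·(5−16)≡7=h; u(20)→23·(20−16)≡14=o; s(18)→23·(18−16)≡20=u; o(14)→23·(14−16)≡6=g; f(5)→23·(5−16)≡7=h; b(1)→23·(1−16)≡19=t (all mod 26).

thought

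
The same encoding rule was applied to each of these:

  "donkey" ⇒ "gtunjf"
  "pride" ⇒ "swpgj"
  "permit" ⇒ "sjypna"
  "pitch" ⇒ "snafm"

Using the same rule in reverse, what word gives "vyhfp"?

stack

Shifts by position in donkey: pos 0: d→g (+3), pos 1: o→t (+5), pos 2: n→u (+7), pos 3: k→n (+3), pos 4: e→j (+5), pos 5: y→f (+7) — repeating every 3. It's a Vigenère-style cipher with numeric key [3,5,7]: position i shifts by key[i mod 3].
Undoing it on vyhfp: v−3=s, y−5=t, h−7=a, f−3=c, p−5=k.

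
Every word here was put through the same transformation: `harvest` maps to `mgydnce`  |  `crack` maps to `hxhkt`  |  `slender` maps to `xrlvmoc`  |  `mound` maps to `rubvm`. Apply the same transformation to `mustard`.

Each letter shifts forward by (position + 5), i.e. 5, 6, 7, … — the shift grows by one for each successive letter.
For mustard: m+5=r, u+6=a, s+7=z, t+8=b, a+9=j, r+10=b, d+11=o.

razbjbo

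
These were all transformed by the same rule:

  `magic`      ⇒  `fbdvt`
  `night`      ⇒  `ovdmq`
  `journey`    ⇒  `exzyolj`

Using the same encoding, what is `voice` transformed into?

ixvtl

m(12)→f(5) and a(0)→b(1) fit y≡9x+1 (mod 26); the inverse of 9 mod 26 is 3. This is an affine cipher: with a=0,…,z=25, each position x becomes (9x+1) mod 26.
On voice: v(21)→9·21+1≡8=i; o(14)→9·14+1≡23=x; i(8)→9·8+1≡21=v; c(2)→9·2+1≡19=t; e(4)→9·4+1≡11=l (all mod 26).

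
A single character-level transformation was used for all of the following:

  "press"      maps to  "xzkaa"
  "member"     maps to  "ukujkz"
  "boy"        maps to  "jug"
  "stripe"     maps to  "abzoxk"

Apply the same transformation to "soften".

The shift depends on letter class: consonant p→x is +8, but vowel e→k is +6. The rule splits by letter class: vowels +6, consonants +8.
Applying it to soften: s(cons)+8=a, o(vowel)+6=u, f(cons)+8=n, t(cons)+8=b, e(vowel)+6=k, n(cons)+8=v.

aunbkv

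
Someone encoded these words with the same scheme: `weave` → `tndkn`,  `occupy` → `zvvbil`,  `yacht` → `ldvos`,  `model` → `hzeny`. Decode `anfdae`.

regard

Each letter's alphabet position (a=0..z=25) is mapped through 9·x+3 mod 26 — an affine cipher.
Decoding anfdae: a(0)→3·(0−3)≡17=r; n(13)→3·(13−3)≡4=e; f(5)→3·(5−3)≡6=g; d(3)→3·(3−3)≡0=a; a(0)→3·(0−3)≡17=r; e(4)→3·(4−3)≡3=d (all mod 26).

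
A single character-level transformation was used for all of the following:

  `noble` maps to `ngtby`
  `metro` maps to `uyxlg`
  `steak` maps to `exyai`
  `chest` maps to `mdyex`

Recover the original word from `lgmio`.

rocky

n(13)→n(13) and o(14)→g(6) fit y≡19x+0 (mod 26); the inverse of 19 mod 26 is 11. Each letter's alphabet position (a=0..z=25) is mapped through 19·x+0 mod 26 — an affine cipher.
Undoing it on lgmio: l(11)→11·(11−0)≡17=r; g(6)→11·(6−0)≡14=o; m(12)→11·(12−0)≡2=c; i(8)→11·(8−0)≡10=k; o(14)→11·(14−0)≡24=y (all mod 26).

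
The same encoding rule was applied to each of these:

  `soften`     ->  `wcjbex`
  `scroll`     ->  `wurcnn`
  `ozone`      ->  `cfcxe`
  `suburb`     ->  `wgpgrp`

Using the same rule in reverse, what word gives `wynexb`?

silent

s(18)→w(22) and o(14)→c(2) fit y≡5x+10 (mod 26); the inverse of 5 mod 26 is 21. Treating letters as 0–25, the rule is x ↦ 5x + 10 (mod 26).
Decoding wynexb: w(22)→21·(22−10)≡18=s; y(24)→21·(24−10)≡8=i; n(13)→21·(13−10)≡11=l; e(4)→21·(4−10)≡4=e; x(23)→21·(23−10)≡13=n; b(1)→21·(1−10)≡19=t (all mod 26).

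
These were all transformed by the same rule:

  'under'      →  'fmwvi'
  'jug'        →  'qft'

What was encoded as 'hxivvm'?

Each pair mirrors across the alphabet (u↔f, n↔m, d↔w): positions sum to 25. Each letter is replaced by its mirror in the alphabet: a↔z, b↔y, c↔x, and so on (the Atbash cipher).
Reversing it on hxivvm: h↔s, x↔c, i↔r, v↔e, v↔e, m↔n.

screen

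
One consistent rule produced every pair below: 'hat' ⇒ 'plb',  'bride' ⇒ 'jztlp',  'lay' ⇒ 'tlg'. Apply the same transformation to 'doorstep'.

Two shifts are in play — +11 for a/e/i/o/u, +8 for every other letter.
For doorstep: d(cons)+8=l, o(vowel)+11=z, o(vowel)+11=z, r(cons)+8=z, s(cons)+8=a, t(cons)+8=b, e(vowel)+11=p, p(cons)+8=x.

lzzzabpx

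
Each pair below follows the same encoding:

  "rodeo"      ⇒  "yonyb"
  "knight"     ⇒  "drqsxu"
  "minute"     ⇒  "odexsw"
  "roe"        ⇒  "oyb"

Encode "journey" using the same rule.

The output letters match the input read backwards, each shifted +10: rodeo reversed is oedor. The word is reversed, then every letter is shifted forward by 10.
For journey: reverse → yenruoj; then shift: y+10=i, e+10=o, n+10=x, r+10=b, u+10=e, o+10=y, j+10=t.

ioxbeyt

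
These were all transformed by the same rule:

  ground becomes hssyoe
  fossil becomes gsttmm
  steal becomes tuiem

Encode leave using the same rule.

The shift depends on letter class: consonant g→h is +1, but vowel o→s is +4. Two shifts are in play — +4 for a/e/i/o/u, +1 for every other letter.
For leave: l(cons)+1=m, e(vowel)+4=i, a(vowel)+4=e, v(cons)+1=w, e(vowel)+4=i.

miewi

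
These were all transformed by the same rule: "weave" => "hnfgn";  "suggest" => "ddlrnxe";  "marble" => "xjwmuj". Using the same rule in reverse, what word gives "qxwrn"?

Shifts by position in weave: pos 0: w→h (+11), pos 1: e→n (+9), pos 2: a→f (+5), pos 3: v→g (+11), pos 4: e→n (+9) — repeating every 3. It's a Vigenère-style cipher with numeric key [11,9,5]: position i shifts by key[i mod 3].
Undoing it on qxwrn: q−11=f, x−9=o, w−5=r, r−11=g, n−9=e.

forge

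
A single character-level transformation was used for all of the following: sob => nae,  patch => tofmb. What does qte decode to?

The output letters match the input read backwards, each shifted +12: sob reversed is bos. Read the word backwards and shift each letter +12.
Decoding qte: shift back: q−12=e, t−12=h, e−12=s → ehs; then reverse → she.

she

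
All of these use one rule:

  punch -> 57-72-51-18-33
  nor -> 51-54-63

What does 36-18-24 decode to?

ice

With a=1..z=26, the number is 3·pos + 9.
Decoding 36-18-24: 36→(36−9)÷3=9=i, 18→(18−9)÷3=3=c, 24→(24−9)÷3=5=e.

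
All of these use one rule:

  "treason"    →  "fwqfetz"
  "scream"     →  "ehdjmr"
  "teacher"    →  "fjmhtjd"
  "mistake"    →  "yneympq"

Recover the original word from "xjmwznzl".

Shifts by position in treason: pos 0: t→f (+12), pos 1: r→w (+5), pos 2: e→q (+12), pos 3: a→f (+5) — repeating every 2. The shifts repeat in a cycle of length 2: positions 0,1,… shift by +12, +5, then the pattern repeats.
Decoding xjmwznzl: x−12=l, j−5=e, m−12=a, w−5=r, z−12=n, n−5=i, z−12=n, l−5=g.

learning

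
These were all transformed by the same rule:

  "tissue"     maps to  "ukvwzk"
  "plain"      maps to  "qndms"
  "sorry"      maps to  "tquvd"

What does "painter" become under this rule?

qclryky

In tissue: t→u is +1, i→k is +2, s→v is +3, s→w is +4 — the shift increases by 1 each position. Letter i (0-indexed) is shifted by i+1, so successive shifts are 1, 2, 3, ….
On painter: p+1=q, a+2=c, i+3=l, n+4=r, t+5=y, e+6=k, r+7=y.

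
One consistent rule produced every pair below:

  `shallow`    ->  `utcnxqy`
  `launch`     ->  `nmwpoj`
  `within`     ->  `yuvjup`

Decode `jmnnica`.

The shifts repeat in a cycle of length 3: positions 0,1,… shift by +2, +12, +2, then the pattern repeats.
Decoding jmnnica: j−2=h, m−12=a, n−2=l, n−2=l, i−12=w, c−2=a, a−2=y.

hallway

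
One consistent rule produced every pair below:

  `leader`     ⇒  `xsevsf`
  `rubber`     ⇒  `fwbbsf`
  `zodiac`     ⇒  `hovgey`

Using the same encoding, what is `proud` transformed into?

l(11)→x(23) and e(4)→s(18) fit y≡23x+4 (mod 26); the inverse of 23 mod 26 is 17. Each letter's alphabet position (a=0..z=25) is mapped through 23·x+4 mod 26 — an affine cipher.
Applying it to proud: p(15)→23·15+4≡11=l; r(17)→23·17+4≡5=f; o(14)→23·14+4≡14=o; u(20)→23·20+4≡22=w; d(3)→23·3+4≡21=v (all mod 26).

lfowv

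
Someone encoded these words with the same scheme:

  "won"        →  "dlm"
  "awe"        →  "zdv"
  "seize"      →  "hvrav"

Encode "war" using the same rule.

dzi

Each pair mirrors across the alphabet (w↔d, o↔l, n↔m): positions sum to 25. Letters are reflected about the middle of the alphabet (position → 25−position): Atbash.
On war: w↔d, a↔z, r↔i.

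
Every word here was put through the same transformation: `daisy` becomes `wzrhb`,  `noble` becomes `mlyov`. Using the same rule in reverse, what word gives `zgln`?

Each pair mirrors across the alphabet (d↔w, a↔z, i↔r): positions sum to 25. Each letter is replaced by its mirror in the alphabet: a↔z, b↔y, c↔x, and so on (the Atbash cipher).
Decoding zgln: z↔a, g↔t, l↔o, n↔m.

atom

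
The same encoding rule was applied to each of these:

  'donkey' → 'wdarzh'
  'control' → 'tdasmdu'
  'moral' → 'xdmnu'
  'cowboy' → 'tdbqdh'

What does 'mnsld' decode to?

Treating letters as 0–25, the rule is x ↦ 3x + 13 (mod 26).
Decoding mnsld: m(12)→9·(12−13)≡17=r; n(13)→9·(13−13)≡0=a; s(18)→9·(18−13)≡19=t; l(11)→9·(11−13)≡8=i; d(3)→9·(3−13)≡14=o (all mod 26).

ratio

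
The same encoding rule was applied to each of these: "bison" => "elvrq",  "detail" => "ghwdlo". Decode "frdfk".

coach

Compare letters: b→e is +3, i→l is +3, s→v is +3 — a constant shift. This is a Caesar cipher with shift 3.
Undoing it on frdfk: f−3=c, r−3=o, d−3=a, f−3=c, k−3=h.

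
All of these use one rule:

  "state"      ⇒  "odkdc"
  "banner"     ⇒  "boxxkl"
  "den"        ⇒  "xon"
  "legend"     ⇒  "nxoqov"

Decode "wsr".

The output letters match the input read backwards, each shifted +10: state reversed is etats. Two steps: reverse the string, then apply a Caesar shift of +10.
Undoing it on wsr: shift back: w−10=m, s−10=i, r−10=h → mih; then reverse → him.

him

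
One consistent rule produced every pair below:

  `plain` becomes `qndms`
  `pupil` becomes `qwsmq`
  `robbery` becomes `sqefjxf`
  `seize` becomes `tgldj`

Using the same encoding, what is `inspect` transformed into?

jpvtjia

In plain: p→q is +1, l→n is +2, a→d is +3, i→m is +4 — the shift increases by 1 each position. Each letter shifts forward by (position + 1), i.e. 1, 2, 3, … — the shift grows by one for each successive letter.
Applying it to inspect: i+1=j, n+2=p, s+3=v, p+4=t, e+5=j, c+6=i, t+7=a.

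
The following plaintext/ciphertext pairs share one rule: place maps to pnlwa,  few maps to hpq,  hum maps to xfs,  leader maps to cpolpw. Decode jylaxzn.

The output letters match the input read backwards, each shifted +11: place reversed is ecalp. Two steps: reverse the string, then apply a Caesar shift of +11.
Undoing it on jylaxzn: shift back: j−11=y, y−11=n, l−11=a, a−11=p, x−11=m, z−11=o, n−11=c → ynapmoc; then reverse → company.

company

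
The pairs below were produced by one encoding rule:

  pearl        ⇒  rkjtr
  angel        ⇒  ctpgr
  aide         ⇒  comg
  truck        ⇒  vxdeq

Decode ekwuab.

It's a Vigenère-style cipher with numeric key [2,6,9]: position i shifts by key[i mod 3].
Decoding ekwuab: e−2=c, k−6=e, w−9=n, u−2=s, a−6=u, b−9=s.

census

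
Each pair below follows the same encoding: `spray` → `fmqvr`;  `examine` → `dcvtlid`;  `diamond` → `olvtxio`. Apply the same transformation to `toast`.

uxvfu

s(18)→f(5) and p(15)→m(12) fit y≡15x+21 (mod 26); the inverse of 15 mod 26 is 7. Treating letters as 0–25, the rule is x ↦ 15x + 21 (mod 26).
On toast: t(19)→15·19+21≡20=u; o(14)→15·14+21≡23=x; a(0)→15·0+21≡21=v; s(18)→15·18+21≡5=f; t(19)→15·19+21≡20=u (all mod 26).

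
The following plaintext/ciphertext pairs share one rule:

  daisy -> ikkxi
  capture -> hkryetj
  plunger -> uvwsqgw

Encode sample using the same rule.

Shifts by position in daisy: pos 0: d→i (+5), pos 1: a→k (+10), pos 2: i→k (+2), pos 3: s→x (+5), pos 4: y→i (+10) — repeating every 3. The shifts repeat in a cycle of length 3: positions 0,1,… shift by +5, +10, +2, then the pattern repeats.
Applying it to sample: s+5=x, a+10=k, m+2=o, p+5=u, l+10=v, e+2=g.

xkouvg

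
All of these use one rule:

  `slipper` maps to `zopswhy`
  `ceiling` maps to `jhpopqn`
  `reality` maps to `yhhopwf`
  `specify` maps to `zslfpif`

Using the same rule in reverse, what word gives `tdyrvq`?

maroon

Shifts by position in slipper: pos 0: s→z (+7), pos 1: l→o (+3), pos 2: i→p (+7), pos 3: p→s (+3) — repeating every 2. A repeating key of period 2 is used — shifts +7, +3 over and over.
Decoding tdyrvq: t−7=m, d−3=a, y−7=r, r−3=o, v−7=o, q−3=n.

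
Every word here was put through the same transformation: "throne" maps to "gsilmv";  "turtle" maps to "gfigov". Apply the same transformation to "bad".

Each pair mirrors across the alphabet (t↔g, h↔s, r↔i): positions sum to 25. Each letter is replaced by its mirror in the alphabet: a↔z, b↔y, c↔x, and so on (the Atbash cipher).
For bad: b↔y, a↔z, d↔w.

yzw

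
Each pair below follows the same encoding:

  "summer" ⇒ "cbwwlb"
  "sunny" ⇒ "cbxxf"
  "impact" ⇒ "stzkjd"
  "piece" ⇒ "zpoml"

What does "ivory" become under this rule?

scybf

Shifts by position in summer: pos 0: s→c (+10), pos 1: u→b (+7), pos 2: m→w (+10), pos 3: m→w (+10), pos 4: e→l (+7), pos 5: r→b (+10) — repeating every 3. It's a Vigenère-style cipher with numeric key [10,7,10]: position i shifts by key[i mod 3].
Applying it to ivory: i+10=s, v+7=c, o+10=y, r+10=b, y+7=f.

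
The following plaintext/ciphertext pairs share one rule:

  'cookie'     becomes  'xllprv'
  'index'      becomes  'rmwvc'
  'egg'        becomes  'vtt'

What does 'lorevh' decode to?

Each pair mirrors across the alphabet (c↔x, o↔l, o↔l): positions sum to 25. This is the alphabet-reversal cipher (Atbash): a becomes z, b becomes y, etc.
Reversing it on lorevh: l↔o, o↔l, r↔i, e↔v, v↔e, h↔s.

olives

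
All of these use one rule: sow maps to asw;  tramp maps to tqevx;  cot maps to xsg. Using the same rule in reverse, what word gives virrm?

inner

The output letters match the input read backwards, each shifted +4: sow reversed is wos. Two steps: reverse the string, then apply a Caesar shift of +4.
Decoding virrm: shift back: v−4=r, i−4=e, r−4=n, r−4=n, m−4=i → renni; then reverse → inner.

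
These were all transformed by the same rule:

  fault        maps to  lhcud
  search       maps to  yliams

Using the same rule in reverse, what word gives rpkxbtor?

In fault: f→l is +6, a→h is +7, u→c is +8, l→u is +9 — the shift increases by 1 each position. Each letter shifts forward by (position + 6), i.e. 6, 7, 8, … — the shift grows by one for each successive letter.
Decoding rpkxbtor: r−6=l, p−7=i, k−8=c, x−9=o, b−10=r, t−11=i, o−12=c, r−13=e.

licorice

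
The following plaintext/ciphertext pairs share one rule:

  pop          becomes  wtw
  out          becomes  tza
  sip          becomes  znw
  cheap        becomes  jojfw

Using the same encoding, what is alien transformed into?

The shift depends on letter class: consonant p→w is +7, but vowel o→t is +5. Vowels shift forward by 5 and consonants shift forward by 7.
For alien: a(vowel)+5=f, l(cons)+7=s, i(vowel)+5=n, e(vowel)+5=j, n(cons)+7=u.

fsnju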